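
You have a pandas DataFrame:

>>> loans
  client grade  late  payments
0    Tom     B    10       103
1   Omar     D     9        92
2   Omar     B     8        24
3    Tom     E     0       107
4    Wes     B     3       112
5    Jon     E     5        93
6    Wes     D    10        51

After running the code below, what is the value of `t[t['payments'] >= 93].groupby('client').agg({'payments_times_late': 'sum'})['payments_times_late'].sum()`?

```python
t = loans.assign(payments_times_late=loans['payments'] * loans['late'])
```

add column payments_times_late = loans['payments'] * loans['late']:
  client grade  late  payments  payments_times_late
0    Tom     B    10       103                 1030
1   Omar     D     9        92                  828
2   Omar     B     8        24                  192
3    Tom     E     0       107                    0
4    Wes     B     3       112                  336
5    Jon     E     5        93                  465
6    Wes     D    10        51                  510
filter rows where payments >= 93:
  client grade  late  payments  payments_times_late
0    Tom     B    10       103                 1030
3    Tom     E     0       107                    0
4    Wes     B     3       112                  336
5    Jon     E     5        93                  465
group by client, sum of payments_times_late:
        payments_times_late
client                     
Jon                     465
Tom                    1030
Wes                     336
Finally, sum of column 'payments_times_late' = 1831.

1831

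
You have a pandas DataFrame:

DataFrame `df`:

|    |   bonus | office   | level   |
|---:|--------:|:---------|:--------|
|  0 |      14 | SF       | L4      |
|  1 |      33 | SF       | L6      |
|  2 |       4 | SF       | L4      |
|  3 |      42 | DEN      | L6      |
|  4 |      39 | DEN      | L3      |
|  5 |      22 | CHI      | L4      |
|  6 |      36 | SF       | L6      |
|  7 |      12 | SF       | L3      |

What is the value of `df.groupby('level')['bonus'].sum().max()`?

111

group by level, sum of bonus:
level
L3     51
L4     40
L6    111
Name: bonus, dtype: int64
Then the max of the resulting series: 111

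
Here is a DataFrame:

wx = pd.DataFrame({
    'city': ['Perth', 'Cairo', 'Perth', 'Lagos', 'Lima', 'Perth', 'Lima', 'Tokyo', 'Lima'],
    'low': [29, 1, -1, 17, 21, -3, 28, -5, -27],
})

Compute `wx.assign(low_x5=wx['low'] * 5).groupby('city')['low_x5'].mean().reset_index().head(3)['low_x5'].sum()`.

126.666666667

add column low_x5 = wx['low'] * 5:
    city  low  low_x5
0  Perth   29     145
1  Cairo    1       5
2  Perth   -1      -5
3  Lagos   17      85
4   Lima   21     105
5  Perth   -3     -15
6   Lima   28     140
7  Tokyo   -5     -25
8   Lima  -27    -135
group by city, mean of low_x5:
city
Cairo     5.000000
Lagos    85.000000
Lima     36.666667
Perth    41.666667
Tokyo   -25.000000
Name: low_x5, dtype: float64
reset_index():
    city     low_x5
0  Cairo   5.000000
1  Lagos  85.000000
2   Lima  36.666667
3  Perth  41.666667
4  Tokyo -25.000000
take first 3 rows:
    city     low_x5
0  Cairo   5.000000
1  Lagos  85.000000
2   Lima  36.666667
Finally, sum of column 'low_x5' = 126.666666667.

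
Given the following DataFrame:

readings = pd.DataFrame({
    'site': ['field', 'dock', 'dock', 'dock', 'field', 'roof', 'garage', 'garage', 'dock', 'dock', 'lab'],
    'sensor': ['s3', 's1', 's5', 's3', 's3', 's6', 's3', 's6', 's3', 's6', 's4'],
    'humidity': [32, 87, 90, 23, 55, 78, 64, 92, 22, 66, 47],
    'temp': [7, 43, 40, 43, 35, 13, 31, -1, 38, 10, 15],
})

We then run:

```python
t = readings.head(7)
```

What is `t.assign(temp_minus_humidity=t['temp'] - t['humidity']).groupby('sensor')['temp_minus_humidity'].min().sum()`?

take first 7 rows:
     site sensor  humidity  temp
0   field     s3        32     7
1    dock     s1        87    43
2    dock     s5        90    40
3    dock     s3        23    43
4   field     s3        55    35
5    roof     s6        78    13
6  garage     s3        64    31
add column temp_minus_humidity = t['temp'] - t['humidity']:
     site sensor  humidity  temp  temp_minus_humidity
0   field     s3        32     7                  -25
1    dock     s1        87    43                  -44
2    dock     s5        90    40                  -50
3    dock     s3        23    43                   20
4   field     s3        55    35                  -20
5    roof     s6        78    13                  -65
6  garage     s3        64    31                  -33
group by sensor, min of temp_minus_humidity:
sensor
s1   -44
s3   -33
s5   -50
s6   -65
Name: temp_minus_humidity, dtype: int64
Reading off the sum of the resulting series, we get -192.

-192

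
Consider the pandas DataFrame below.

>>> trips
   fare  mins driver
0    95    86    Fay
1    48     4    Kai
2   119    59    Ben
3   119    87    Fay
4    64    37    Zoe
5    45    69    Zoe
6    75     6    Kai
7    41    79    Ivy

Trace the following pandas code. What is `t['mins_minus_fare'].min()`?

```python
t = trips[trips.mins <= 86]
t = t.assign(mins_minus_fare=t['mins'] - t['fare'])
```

-69

filter rows where mins <= 86:
   fare  mins driver
0    95    86    Fay
1    48     4    Kai
2   119    59    Ben
4    64    37    Zoe
5    45    69    Zoe
6    75     6    Kai
7    41    79    Ivy
add column mins_minus_fare = t['mins'] - t['fare']:
   fare  mins driver  mins_minus_fare
0    95    86    Fay               -9
1    48     4    Kai              -44
2   119    59    Ben              -60
4    64    37    Zoe              -27
5    45    69    Zoe               24
6    75     6    Kai              -69
7    41    79    Ivy               38
So min() = -69.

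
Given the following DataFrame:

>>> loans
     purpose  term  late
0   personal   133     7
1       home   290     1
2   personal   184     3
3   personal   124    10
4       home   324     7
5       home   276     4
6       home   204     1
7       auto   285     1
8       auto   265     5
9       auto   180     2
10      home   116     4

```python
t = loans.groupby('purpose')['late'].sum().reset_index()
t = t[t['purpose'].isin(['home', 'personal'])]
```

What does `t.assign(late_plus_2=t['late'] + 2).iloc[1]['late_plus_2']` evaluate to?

22

group by purpose, sum of late:
purpose
auto         8
home        17
personal    20
Name: late, dtype: int64
reset_index():
    purpose  late
0      auto     8
1      home    17
2  personal    20
filter rows where purpose in ['home', 'personal']:
    purpose  late
1      home    17
2  personal    20
add column late_plus_2 = t['late'] + 2:
    purpose  late  late_plus_2
1      home    17           19
2  personal    20           22
value at position 1, column 'late_plus_2' → 22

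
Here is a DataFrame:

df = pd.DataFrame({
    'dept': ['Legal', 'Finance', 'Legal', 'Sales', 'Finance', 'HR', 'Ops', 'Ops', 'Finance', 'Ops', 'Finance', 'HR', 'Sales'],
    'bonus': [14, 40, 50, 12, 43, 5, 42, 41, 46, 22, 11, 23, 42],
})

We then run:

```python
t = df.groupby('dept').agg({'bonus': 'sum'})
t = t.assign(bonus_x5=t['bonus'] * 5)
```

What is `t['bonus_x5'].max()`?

700

group by dept, sum of bonus:
         bonus
dept          
Finance    140
HR          28
Legal       64
Ops        105
Sales       54
add column bonus_x5 = t['bonus'] * 5:
         bonus  bonus_x5
dept                    
Finance    140       700
HR          28       140
Legal       64       320
Ops        105       525
Sales       54       270
max of column 'bonus_x5' → 700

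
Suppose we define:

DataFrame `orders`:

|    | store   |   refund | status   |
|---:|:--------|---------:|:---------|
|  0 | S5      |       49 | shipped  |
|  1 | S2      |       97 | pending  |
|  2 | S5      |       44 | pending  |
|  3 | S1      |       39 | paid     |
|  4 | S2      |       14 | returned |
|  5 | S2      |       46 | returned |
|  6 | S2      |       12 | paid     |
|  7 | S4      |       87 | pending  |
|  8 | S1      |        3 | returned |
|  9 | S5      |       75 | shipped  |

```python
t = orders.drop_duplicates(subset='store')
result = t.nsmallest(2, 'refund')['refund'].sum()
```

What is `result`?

88

drop duplicate store (keep=first):
  store  refund   status
0    S5      49  shipped
1    S2      97  pending
3    S1      39     paid
7    S4      87  pending
take 2 rows with smallest refund:
  store  refund   status
3    S1      39     paid
0    S5      49  shipped
sum of column 'refund' → 88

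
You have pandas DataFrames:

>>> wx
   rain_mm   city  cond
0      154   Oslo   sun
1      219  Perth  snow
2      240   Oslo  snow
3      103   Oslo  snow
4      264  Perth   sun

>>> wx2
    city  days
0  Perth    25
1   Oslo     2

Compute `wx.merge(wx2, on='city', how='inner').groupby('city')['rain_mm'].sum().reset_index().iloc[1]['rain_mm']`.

merge on 'city' (how='inner') → 5 rows:
   rain_mm   city  cond  days
0      154   Oslo   sun     2
1      219  Perth  snow    25
2      240   Oslo  snow     2
3      103   Oslo  snow     2
4      264  Perth   sun    25
group by city, sum of rain_mm:
city
Oslo     497
Perth    483
Name: rain_mm, dtype: int64
reset_index():
    city  rain_mm
0   Oslo      497
1  Perth      483

483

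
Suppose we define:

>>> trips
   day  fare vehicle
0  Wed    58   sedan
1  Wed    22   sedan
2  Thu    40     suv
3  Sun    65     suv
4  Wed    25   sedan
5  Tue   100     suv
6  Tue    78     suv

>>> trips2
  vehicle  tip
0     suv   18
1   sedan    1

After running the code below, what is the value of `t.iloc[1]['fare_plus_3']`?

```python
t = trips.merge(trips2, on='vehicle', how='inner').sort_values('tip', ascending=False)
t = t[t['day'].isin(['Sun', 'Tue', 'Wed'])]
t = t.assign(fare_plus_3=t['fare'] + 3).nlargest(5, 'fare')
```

merge on 'vehicle' (how='inner') → 7 rows:
   day  fare vehicle  tip
0  Wed    58   sedan    1
1  Wed    22   sedan    1
2  Thu    40     suv   18
3  Sun    65     suv   18
4  Wed    25   sedan    1
5  Tue   100     suv   18
6  Tue    78     suv   18
sort by tip descending:
   day  fare vehicle  tip
2  Thu    40     suv   18
3  Sun    65     suv   18
5  Tue   100     suv   18
6  Tue    78     suv   18
0  Wed    58   sedan    1
1  Wed    22   sedan    1
4  Wed    25   sedan    1
filter rows where day in ['Sun', 'Tue', 'Wed']:
   day  fare vehicle  tip
3  Sun    65     suv   18
5  Tue   100     suv   18
6  Tue    78     suv   18
0  Wed    58   sedan    1
1  Wed    22   sedan    1
4  Wed    25   sedan    1
add column fare_plus_3 = t['fare'] + 3:
   day  fare vehicle  tip  fare_plus_3
3  Sun    65     suv   18           68
5  Tue   100     suv   18          103
6  Tue    78     suv   18           81
0  Wed    58   sedan    1           61
1  Wed    22   sedan    1           25
4  Wed    25   sedan    1           28
take 5 rows with largest fare:
   day  fare vehicle  tip  fare_plus_3
5  Tue   100     suv   18          103
6  Tue    78     suv   18           81
3  Sun    65     suv   18           68
0  Wed    58   sedan    1           61
4  Wed    25   sedan    1           28
Reading off the value at position 1, column 'fare_plus_3', we get 81.

81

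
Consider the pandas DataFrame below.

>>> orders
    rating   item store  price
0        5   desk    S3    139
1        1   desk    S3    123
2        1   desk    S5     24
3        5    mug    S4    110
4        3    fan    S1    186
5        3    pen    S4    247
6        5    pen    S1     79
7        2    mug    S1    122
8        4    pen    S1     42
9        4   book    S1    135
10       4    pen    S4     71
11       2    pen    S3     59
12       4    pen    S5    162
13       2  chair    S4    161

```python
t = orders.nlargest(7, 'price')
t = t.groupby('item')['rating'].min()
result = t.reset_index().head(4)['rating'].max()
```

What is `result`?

take 7 rows with largest price:
    rating   item store  price
5        3    pen    S4    247
4        3    fan    S1    186
12       4    pen    S5    162
13       2  chair    S4    161
0        5   desk    S3    139
9        4   book    S1    135
1        1   desk    S3    123
group by item, min of rating:
item
book     4
chair    2
desk     1
fan      3
pen      3
Name: rating, dtype: int64
reset_index():
    item  rating
0   book       4
1  chair       2
2   desk       1
3    fan       3
4    pen       3
take first 4 rows:
    item  rating
0   book       4
1  chair       2
2   desk       1
3    fan       3
Hence 4.

4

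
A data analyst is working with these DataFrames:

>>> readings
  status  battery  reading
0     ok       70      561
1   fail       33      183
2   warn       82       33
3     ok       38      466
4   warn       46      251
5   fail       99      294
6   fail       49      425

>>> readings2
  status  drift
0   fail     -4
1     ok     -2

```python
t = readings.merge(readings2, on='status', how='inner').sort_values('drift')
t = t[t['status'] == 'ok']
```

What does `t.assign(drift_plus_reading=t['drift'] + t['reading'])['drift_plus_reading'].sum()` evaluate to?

merge on 'status' (how='inner') → 5 rows:
  status  battery  reading  drift
0     ok       70      561     -2
1   fail       33      183     -4
2     ok       38      466     -2
3   fail       99      294     -4
4   fail       49      425     -4
sort by drift:
  status  battery  reading  drift
1   fail       33      183     -4
3   fail       99      294     -4
4   fail       49      425     -4
0     ok       70      561     -2
2     ok       38      466     -2
filter rows where status == 'ok':
  status  battery  reading  drift
0     ok       70      561     -2
2     ok       38      466     -2
add column drift_plus_reading = t['drift'] + t['reading']:
  status  battery  reading  drift  drift_plus_reading
0     ok       70      561     -2                 559
2     ok       38      466     -2                 464
Hence 1023.

1023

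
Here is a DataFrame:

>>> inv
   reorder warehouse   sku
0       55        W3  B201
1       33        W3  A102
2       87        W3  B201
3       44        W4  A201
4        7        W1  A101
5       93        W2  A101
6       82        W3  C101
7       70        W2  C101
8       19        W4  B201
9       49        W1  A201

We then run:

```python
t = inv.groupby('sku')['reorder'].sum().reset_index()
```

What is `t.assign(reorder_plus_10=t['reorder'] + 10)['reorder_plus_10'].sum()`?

589

group by sku, sum of reorder:
sku
A101    100
A102     33
A201     93
B201    161
C101    152
Name: reorder, dtype: int64
reset_index():
    sku  reorder
0  A101      100
1  A102       33
2  A201       93
3  B201      161
4  C101      152
add column reorder_plus_10 = t['reorder'] + 10:
    sku  reorder  reorder_plus_10
0  A101      100              110
1  A102       33               43
2  A201       93              103
3  B201      161              171
4  C101      152              162
So sum() = 589.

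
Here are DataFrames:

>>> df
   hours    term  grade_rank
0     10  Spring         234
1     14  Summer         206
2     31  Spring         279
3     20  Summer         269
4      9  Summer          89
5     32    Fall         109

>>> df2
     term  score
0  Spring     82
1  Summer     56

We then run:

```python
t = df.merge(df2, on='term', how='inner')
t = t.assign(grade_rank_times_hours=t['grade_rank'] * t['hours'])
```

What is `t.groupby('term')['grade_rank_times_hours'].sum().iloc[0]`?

merge on 'term' (how='inner') → 5 rows:
   hours    term  grade_rank  score
0     10  Spring         234     82
1     14  Summer         206     56
2     31  Spring         279     82
3     20  Summer         269     56
4      9  Summer          89     56
add column grade_rank_times_hours = t['grade_rank'] * t['hours']:
   hours    term  grade_rank  score  grade_rank_times_hours
0     10  Spring         234     82                    2340
1     14  Summer         206     56                    2884
2     31  Spring         279     82                    8649
3     20  Summer         269     56                    5380
4      9  Summer          89     56                     801
group by term, sum of grade_rank_times_hours:
term
Spring    10989
Summer     9065
Name: grade_rank_times_hours, dtype: int64
The value at position 0 is 10989.

10989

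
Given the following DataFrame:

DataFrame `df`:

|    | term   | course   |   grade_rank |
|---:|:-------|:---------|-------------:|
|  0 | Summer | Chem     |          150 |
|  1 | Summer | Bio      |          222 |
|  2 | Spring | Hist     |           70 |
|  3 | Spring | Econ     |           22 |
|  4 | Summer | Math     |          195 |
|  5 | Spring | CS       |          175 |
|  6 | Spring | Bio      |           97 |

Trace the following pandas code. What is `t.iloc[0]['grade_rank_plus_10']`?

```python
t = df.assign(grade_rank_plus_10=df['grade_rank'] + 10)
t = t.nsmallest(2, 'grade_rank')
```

32

add column grade_rank_plus_10 = df['grade_rank'] + 10:
     term course  grade_rank  grade_rank_plus_10
0  Summer   Chem         150                 160
1  Summer    Bio         222                 232
2  Spring   Hist          70                  80
3  Spring   Econ          22                  32
4  Summer   Math         195                 205
5  Spring     CS         175                 185
6  Spring    Bio          97                 107
take 2 rows with smallest grade_rank:
     term course  grade_rank  grade_rank_plus_10
3  Spring   Econ          22                  32
2  Spring   Hist          70                  80
value at position 0, column 'grade_rank_plus_10' → 32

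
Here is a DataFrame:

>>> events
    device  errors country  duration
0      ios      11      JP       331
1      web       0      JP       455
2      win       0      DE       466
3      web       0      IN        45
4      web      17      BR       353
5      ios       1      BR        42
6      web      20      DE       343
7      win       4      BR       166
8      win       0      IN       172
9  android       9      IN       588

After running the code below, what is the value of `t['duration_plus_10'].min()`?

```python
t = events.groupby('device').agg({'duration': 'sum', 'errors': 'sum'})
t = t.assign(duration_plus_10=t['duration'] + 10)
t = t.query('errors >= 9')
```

group by device: sum(duration), sum(errors):
         duration  errors
device                   
android       588       9
ios           373      12
web          1196      37
win           804       4
add column duration_plus_10 = t['duration'] + 10:
         duration  errors  duration_plus_10
device                                     
android       588       9               598
ios           373      12               383
web          1196      37              1206
win           804       4               814
filter rows where errors >= 9:
         duration  errors  duration_plus_10
device                                     
android       588       9               598
ios           373      12               383
web          1196      37              1206
Reading off the min of column 'duration_plus_10', we get 383.

383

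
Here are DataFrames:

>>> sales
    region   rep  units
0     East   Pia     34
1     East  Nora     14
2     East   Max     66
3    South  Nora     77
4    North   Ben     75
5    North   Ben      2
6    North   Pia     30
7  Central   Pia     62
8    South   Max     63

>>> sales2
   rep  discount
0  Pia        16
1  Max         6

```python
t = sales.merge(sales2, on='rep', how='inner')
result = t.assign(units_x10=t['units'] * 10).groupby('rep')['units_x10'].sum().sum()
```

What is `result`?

merge on 'rep' (how='inner') → 5 rows:
    region  rep  units  discount
0     East  Pia     34        16
1     East  Max     66         6
2    North  Pia     30        16
3  Central  Pia     62        16
4    South  Max     63         6
add column units_x10 = t['units'] * 10:
    region  rep  units  discount  units_x10
0     East  Pia     34        16        340
1     East  Max     66         6        660
2    North  Pia     30        16        300
3  Central  Pia     62        16        620
4    South  Max     63         6        630
group by rep, sum of units_x10:
rep
Max    1290
Pia    1260
Name: units_x10, dtype: int64

2550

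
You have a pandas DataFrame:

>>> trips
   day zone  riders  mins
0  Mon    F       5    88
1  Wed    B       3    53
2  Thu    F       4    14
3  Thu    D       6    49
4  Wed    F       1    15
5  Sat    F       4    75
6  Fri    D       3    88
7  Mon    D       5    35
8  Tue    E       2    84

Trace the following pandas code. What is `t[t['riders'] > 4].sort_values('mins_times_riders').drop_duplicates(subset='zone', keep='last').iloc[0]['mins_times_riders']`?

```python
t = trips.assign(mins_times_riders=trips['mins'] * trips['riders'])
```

294

add column mins_times_riders = trips['mins'] * trips['riders']:
   day zone  riders  mins  mins_times_riders
0  Mon    F       5    88                440
1  Wed    B       3    53                159
2  Thu    F       4    14                 56
3  Thu    D       6    49                294
4  Wed    F       1    15                 15
5  Sat    F       4    75                300
6  Fri    D       3    88                264
7  Mon    D       5    35                175
8  Tue    E       2    84                168
filter rows where riders > 4:
   day zone  riders  mins  mins_times_riders
0  Mon    F       5    88                440
3  Thu    D       6    49                294
7  Mon    D       5    35                175
sort by mins_times_riders:
   day zone  riders  mins  mins_times_riders
7  Mon    D       5    35                175
3  Thu    D       6    49                294
0  Mon    F       5    88                440
drop duplicate zone (keep=last):
   day zone  riders  mins  mins_times_riders
3  Thu    D       6    49                294
0  Mon    F       5    88                440
value at position 0, column 'mins_times_riders' → 294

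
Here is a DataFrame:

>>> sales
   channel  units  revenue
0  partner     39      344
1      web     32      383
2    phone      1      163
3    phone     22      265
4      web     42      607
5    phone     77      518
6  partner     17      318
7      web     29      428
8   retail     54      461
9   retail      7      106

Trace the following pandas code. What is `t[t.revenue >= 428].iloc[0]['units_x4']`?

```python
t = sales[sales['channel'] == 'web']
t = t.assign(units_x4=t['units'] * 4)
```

filter rows where channel == 'web':
  channel  units  revenue
1     web     32      383
4     web     42      607
7     web     29      428
add column units_x4 = t['units'] * 4:
  channel  units  revenue  units_x4
1     web     32      383       128
4     web     42      607       168
7     web     29      428       116
filter rows where revenue >= 428:
  channel  units  revenue  units_x4
4     web     42      607       168
7     web     29      428       116
Then the value at position 0, column 'units_x4': 168

168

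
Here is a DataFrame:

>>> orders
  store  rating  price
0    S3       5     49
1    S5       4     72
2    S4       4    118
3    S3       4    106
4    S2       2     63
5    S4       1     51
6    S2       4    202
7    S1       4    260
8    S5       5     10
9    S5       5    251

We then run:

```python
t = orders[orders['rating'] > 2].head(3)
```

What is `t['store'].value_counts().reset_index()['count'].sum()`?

filter rows where rating > 2:
  store  rating  price
0    S3       5     49
1    S5       4     72
2    S4       4    118
3    S3       4    106
6    S2       4    202
7    S1       4    260
8    S5       5     10
9    S5       5    251
take first 3 rows:
  store  rating  price
0    S3       5     49
1    S5       4     72
2    S4       4    118
value_counts of store:
store
S3    1
S5    1
S4    1
Name: count, dtype: int64
reset_index():
  store  count
0    S3      1
1    S5      1
2    S4      1
The sum of column 'count' is 3.

3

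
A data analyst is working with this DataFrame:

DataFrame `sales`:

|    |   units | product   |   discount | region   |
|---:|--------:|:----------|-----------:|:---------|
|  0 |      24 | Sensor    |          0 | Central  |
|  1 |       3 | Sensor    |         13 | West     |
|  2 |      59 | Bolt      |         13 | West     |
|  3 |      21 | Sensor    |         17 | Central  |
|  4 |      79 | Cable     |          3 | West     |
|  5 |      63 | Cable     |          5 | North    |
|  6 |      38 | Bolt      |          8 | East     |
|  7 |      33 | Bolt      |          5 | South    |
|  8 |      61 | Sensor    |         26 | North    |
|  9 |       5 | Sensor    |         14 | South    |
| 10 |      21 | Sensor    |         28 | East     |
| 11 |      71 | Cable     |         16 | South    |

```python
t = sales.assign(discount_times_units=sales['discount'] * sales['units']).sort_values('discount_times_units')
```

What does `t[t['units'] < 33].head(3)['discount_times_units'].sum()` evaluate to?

add column discount_times_units = sales['discount'] * sales['units']:
    units product  discount   region  discount_times_units
0      24  Sensor         0  Central                     0
1       3  Sensor        13     West                    39
2      59    Bolt        13     West                   767
3      21  Sensor        17  Central                   357
4      79   Cable         3     West                   237
5      63   Cable         5    North                   315
6      38    Bolt         8     East                   304
7      33    Bolt         5    South                   165
8      61  Sensor        26    North                  1586
9       5  Sensor        14    South                    70
10     21  Sensor        28     East                   588
11     71   Cable        16    South                  1136
sort by discount_times_units:
    units product  discount   region  discount_times_units
0      24  Sensor         0  Central                     0
1       3  Sensor        13     West                    39
9       5  Sensor        14    South                    70
7      33    Bolt         5    South                   165
4      79   Cable         3     West                   237
6      38    Bolt         8     East                   304
5      63   Cable         5    North                   315
3      21  Sensor        17  Central                   357
10     21  Sensor        28     East                   588
2      59    Bolt        13     West                   767
11     71   Cable        16    South                  1136
8      61  Sensor        26    North                  1586
filter rows where units < 33:
    units product  discount   region  discount_times_units
0      24  Sensor         0  Central                     0
1       3  Sensor        13     West                    39
9       5  Sensor        14    South                    70
3      21  Sensor        17  Central                   357
10     21  Sensor        28     East                   588
take first 3 rows:
   units product  discount   region  discount_times_units
0     24  Sensor         0  Central                     0
1      3  Sensor        13     West                    39
9      5  Sensor        14    South                    70
Hence 109.

109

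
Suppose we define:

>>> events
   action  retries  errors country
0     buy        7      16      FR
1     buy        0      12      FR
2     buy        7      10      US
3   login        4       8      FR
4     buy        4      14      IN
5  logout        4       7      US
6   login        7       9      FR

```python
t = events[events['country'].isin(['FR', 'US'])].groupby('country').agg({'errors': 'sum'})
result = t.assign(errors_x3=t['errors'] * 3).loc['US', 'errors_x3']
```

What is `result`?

filter rows where country in ['FR', 'US']:
   action  retries  errors country
0     buy        7      16      FR
1     buy        0      12      FR
2     buy        7      10      US
3   login        4       8      FR
5  logout        4       7      US
6   login        7       9      FR
group by country, sum of errors:
         errors
country        
FR           45
US           17
add column errors_x3 = t['errors'] * 3:
         errors  errors_x3
country                   
FR           45        135
US           17         51
So loc['US', 'errors_x3'] = 51.

51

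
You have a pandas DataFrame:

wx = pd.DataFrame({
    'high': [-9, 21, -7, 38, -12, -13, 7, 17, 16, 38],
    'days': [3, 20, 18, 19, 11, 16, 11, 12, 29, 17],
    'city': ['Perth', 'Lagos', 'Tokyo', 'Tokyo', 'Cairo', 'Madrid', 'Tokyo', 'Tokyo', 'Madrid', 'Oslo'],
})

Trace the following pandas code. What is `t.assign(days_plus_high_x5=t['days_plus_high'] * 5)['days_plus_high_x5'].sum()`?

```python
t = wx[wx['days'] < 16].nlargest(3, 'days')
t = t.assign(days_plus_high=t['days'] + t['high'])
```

230

filter rows where days < 16:
   high  days   city
0    -9     3  Perth
4   -12    11  Cairo
6     7    11  Tokyo
7    17    12  Tokyo
take 3 rows with largest days:
   high  days   city
7    17    12  Tokyo
4   -12    11  Cairo
6     7    11  Tokyo
add column days_plus_high = t['days'] + t['high']:
   high  days   city  days_plus_high
7    17    12  Tokyo              29
4   -12    11  Cairo              -1
6     7    11  Tokyo              18
add column days_plus_high_x5 = t['days_plus_high'] * 5:
   high  days   city  days_plus_high  days_plus_high_x5
7    17    12  Tokyo              29                145
4   -12    11  Cairo              -1                 -5
6     7    11  Tokyo              18                 90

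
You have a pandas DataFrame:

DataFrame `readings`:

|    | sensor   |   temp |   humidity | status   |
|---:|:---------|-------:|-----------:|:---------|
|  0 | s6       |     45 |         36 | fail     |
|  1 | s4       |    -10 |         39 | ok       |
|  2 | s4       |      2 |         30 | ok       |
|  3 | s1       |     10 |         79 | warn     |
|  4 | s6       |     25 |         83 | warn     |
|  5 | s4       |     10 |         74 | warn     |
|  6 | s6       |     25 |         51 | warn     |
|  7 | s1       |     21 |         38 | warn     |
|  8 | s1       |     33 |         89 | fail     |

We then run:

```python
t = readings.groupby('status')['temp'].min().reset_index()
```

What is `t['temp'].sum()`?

group by status, min of temp:
status
fail    33
ok     -10
warn    10
Name: temp, dtype: int64
reset_index():
  status  temp
0   fail    33
1     ok   -10
2   warn    10
The sum of column 'temp' is 33.

33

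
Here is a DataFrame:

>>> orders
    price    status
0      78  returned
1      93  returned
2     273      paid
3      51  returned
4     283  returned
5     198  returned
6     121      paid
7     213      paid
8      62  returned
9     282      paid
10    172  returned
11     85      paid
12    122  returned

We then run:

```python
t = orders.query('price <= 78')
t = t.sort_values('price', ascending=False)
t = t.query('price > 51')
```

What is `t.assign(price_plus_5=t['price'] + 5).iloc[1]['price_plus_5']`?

67

filter rows where price <= 78:
   price    status
0     78  returned
3     51  returned
8     62  returned
sort by price descending:
   price    status
0     78  returned
8     62  returned
3     51  returned
filter rows where price > 51:
   price    status
0     78  returned
8     62  returned
add column price_plus_5 = t['price'] + 5:
   price    status  price_plus_5
0     78  returned            83
8     62  returned            67
Finally, value at position 1, column 'price_plus_5' = 67.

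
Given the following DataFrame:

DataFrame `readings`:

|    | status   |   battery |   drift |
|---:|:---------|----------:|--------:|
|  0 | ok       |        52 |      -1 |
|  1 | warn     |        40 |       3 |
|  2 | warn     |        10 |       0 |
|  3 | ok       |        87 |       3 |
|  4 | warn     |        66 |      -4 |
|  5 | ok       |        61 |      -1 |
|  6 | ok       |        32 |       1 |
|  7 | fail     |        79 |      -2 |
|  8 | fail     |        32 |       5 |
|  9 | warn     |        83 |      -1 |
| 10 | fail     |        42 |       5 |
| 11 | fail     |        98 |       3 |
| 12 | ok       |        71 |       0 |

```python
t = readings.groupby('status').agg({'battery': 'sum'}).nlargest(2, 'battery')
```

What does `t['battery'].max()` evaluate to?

group by status, sum of battery:
        battery
status         
fail        251
ok          303
warn        199
take 2 rows with largest battery:
        battery
status         
ok          303
fail        251
max of column 'battery' → 303

303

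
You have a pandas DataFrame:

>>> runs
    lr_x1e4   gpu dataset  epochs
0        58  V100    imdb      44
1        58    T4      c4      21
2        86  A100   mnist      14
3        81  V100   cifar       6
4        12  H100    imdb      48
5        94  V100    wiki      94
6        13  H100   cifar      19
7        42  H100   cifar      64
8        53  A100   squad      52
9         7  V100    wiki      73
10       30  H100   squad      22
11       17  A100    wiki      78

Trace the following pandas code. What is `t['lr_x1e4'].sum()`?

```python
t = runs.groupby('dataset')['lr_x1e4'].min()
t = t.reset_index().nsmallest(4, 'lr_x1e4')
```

62

group by dataset, min of lr_x1e4:
dataset
c4       58
cifar    13
imdb     12
mnist    86
squad    30
wiki      7
Name: lr_x1e4, dtype: int64
reset_index():
  dataset  lr_x1e4
0      c4       58
1   cifar       13
2    imdb       12
3   mnist       86
4   squad       30
5    wiki        7
take 4 rows with smallest lr_x1e4:
  dataset  lr_x1e4
5    wiki        7
2    imdb       12
1   cifar       13
4   squad       30
Hence 62.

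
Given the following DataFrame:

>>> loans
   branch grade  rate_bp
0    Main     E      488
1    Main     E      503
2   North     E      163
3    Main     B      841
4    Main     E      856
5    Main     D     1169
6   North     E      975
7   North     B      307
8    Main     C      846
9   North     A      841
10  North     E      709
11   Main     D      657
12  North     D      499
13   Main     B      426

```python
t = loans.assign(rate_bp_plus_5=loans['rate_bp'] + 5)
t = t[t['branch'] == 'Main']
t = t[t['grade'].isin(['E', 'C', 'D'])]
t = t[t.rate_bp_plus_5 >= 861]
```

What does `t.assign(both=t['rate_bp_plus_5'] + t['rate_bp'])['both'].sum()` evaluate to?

add column rate_bp_plus_5 = loans['rate_bp'] + 5:
   branch grade  rate_bp  rate_bp_plus_5
0    Main     E      488             493
1    Main     E      503             508
2   North     E      163             168
3    Main     B      841             846
4    Main     E      856             861
5    Main     D     1169            1174
6   North     E      975             980
7   North     B      307             312
8    Main     C      846             851
9   North     A      841             846
10  North     E      709             714
11   Main     D      657             662
12  North     D      499             504
13   Main     B      426             431
filter rows where branch == 'Main':
   branch grade  rate_bp  rate_bp_plus_5
0    Main     E      488             493
1    Main     E      503             508
3    Main     B      841             846
4    Main     E      856             861
5    Main     D     1169            1174
8    Main     C      846             851
11   Main     D      657             662
13   Main     B      426             431
filter rows where grade in ['E', 'C', 'D']:
   branch grade  rate_bp  rate_bp_plus_5
0    Main     E      488             493
1    Main     E      503             508
4    Main     E      856             861
5    Main     D     1169            1174
8    Main     C      846             851
11   Main     D      657             662
filter rows where rate_bp_plus_5 >= 861:
  branch grade  rate_bp  rate_bp_plus_5
4   Main     E      856             861
5   Main     D     1169            1174
add column both = t['rate_bp_plus_5'] + t['rate_bp']:
  branch grade  rate_bp  rate_bp_plus_5  both
4   Main     E      856             861  1717
5   Main     D     1169            1174  2343
Taking the sum of column 'both' gives 4060.

4060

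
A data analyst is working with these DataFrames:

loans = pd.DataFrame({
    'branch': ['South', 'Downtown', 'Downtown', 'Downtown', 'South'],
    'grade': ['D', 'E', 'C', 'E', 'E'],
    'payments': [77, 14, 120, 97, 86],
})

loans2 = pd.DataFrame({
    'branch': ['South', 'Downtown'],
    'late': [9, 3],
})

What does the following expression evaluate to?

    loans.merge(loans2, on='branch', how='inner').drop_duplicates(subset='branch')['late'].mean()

6.0

merge on 'branch' (how='inner') → 5 rows:
     branch grade  payments  late
0     South     D        77     9
1  Downtown     E        14     3
2  Downtown     C       120     3
3  Downtown     E        97     3
4     South     E        86     9
drop duplicate branch (keep=first):
     branch grade  payments  late
0     South     D        77     9
1  Downtown     E        14     3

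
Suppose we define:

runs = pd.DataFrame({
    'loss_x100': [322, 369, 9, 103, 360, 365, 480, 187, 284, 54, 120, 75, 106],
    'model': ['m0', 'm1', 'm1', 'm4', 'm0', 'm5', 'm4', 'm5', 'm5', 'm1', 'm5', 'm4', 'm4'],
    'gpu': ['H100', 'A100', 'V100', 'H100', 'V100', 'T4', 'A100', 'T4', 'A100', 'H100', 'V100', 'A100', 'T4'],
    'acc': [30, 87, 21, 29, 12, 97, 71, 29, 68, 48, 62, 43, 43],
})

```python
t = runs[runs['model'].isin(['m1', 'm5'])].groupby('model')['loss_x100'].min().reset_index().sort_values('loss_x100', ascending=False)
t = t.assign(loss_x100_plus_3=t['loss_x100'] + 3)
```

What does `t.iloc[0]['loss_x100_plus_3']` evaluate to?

123

filter rows where model in ['m1', 'm5']:
    loss_x100 model   gpu  acc
1         369    m1  A100   87
2           9    m1  V100   21
5         365    m5    T4   97
7         187    m5    T4   29
8         284    m5  A100   68
9          54    m1  H100   48
10        120    m5  V100   62
group by model, min of loss_x100:
model
m1      9
m5    120
Name: loss_x100, dtype: int64
reset_index():
  model  loss_x100
0    m1          9
1    m5        120
sort by loss_x100 descending:
  model  loss_x100
1    m5        120
0    m1          9
add column loss_x100_plus_3 = t['loss_x100'] + 3:
  model  loss_x100  loss_x100_plus_3
1    m5        120               123
0    m1          9                12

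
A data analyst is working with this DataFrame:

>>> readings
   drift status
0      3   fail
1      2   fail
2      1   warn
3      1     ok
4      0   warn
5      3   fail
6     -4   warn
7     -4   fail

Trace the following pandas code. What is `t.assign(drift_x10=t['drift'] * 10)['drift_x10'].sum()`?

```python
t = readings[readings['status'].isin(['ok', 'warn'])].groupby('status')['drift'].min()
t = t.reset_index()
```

-30

filter rows where status in ['ok', 'warn']:
   drift status
2      1   warn
3      1     ok
4      0   warn
6     -4   warn
group by status, min of drift:
status
ok      1
warn   -4
Name: drift, dtype: int64
reset_index():
  status  drift
0     ok      1
1   warn     -4
add column drift_x10 = t['drift'] * 10:
  status  drift  drift_x10
0     ok      1         10
1   warn     -4        -40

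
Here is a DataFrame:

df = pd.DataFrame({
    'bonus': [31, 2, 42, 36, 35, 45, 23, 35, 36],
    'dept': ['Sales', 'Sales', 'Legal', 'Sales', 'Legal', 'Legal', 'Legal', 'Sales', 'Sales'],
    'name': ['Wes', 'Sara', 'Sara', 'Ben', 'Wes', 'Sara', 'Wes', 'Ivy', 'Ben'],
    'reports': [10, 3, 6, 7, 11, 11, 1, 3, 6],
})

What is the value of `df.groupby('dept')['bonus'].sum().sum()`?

285

group by dept, sum of bonus:
dept
Legal    145
Sales    140
Name: bonus, dtype: int64
Hence 285.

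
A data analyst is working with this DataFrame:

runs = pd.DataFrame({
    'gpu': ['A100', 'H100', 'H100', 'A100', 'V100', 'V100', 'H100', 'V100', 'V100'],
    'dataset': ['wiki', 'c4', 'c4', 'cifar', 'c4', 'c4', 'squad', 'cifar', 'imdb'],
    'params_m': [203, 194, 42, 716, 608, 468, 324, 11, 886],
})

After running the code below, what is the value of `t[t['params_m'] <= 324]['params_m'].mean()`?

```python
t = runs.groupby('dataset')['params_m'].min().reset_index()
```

group by dataset, min of params_m:
dataset
c4        42
cifar     11
imdb     886
squad    324
wiki     203
Name: params_m, dtype: int64
reset_index():
  dataset  params_m
0      c4        42
1   cifar        11
2    imdb       886
3   squad       324
4    wiki       203
filter rows where params_m <= 324:
  dataset  params_m
0      c4        42
1   cifar        11
3   squad       324
4    wiki       203
The mean of column 'params_m' is 145.0.

145.0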